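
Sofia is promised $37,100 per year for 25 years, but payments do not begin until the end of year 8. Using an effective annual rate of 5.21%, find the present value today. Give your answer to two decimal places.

$358,853.71

PV at t=7 (ordinary 25-year annuity): 37100 × a(25|0.0521) = 37100 × 13.802021 = 512,054.9746
Discount back 7 years: 512,054.9746 × (1+0.0521)^(−7) = 512,054.9746 × 0.700811 = 358,853.7140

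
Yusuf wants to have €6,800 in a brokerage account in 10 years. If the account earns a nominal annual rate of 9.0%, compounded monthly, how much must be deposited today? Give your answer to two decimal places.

€2,773.97

Periodic rate i = 0.09/12 = 0.0075; n = 10 × 12 = 120 periods.
Discount factor = (1+0.0075)^(−120) = 0.407937; PV = 6,800 × 0.407937 = 2,773.9737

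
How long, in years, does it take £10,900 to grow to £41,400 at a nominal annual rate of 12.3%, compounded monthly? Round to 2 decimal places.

10.91 years

Periodic rate i = 0.123/12 = 0.01025.
(1+i)^n = 41400/10900 = 3.79817, so n = ln 3.79817 / ln 1.01025 = 130.8630 months
= 130.8630/12 years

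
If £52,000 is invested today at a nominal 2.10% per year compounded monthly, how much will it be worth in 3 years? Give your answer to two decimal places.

£55,378.35

Periodic rate i = 0.021/12 = 0.00175; n = 3 × 12 = 36 periods.
52,000 × (1+0.00175)^36 = 52,000 × 1.064968 = 55,378.3464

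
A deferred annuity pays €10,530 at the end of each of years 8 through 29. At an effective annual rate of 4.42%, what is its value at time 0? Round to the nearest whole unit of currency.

PV at t=7 (ordinary 22-year annuity): 10530 × a(22|0.0442) = 10530 × 13.887953 = 146,240.1410
PV₀ = 146,240.1410 / (1+0.0442)^7 = 146,240.1410 / 1.353586 = 108,039.0545

€108,039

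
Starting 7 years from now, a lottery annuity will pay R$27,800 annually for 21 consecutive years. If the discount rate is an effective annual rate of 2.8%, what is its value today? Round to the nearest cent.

Value one period before first payment (t=6): 27800 × [1 − (1+0.028)^(−21)] / 0.028 = 27800 × 15.716286 = 436,912.7470
PV₀ = 436,912.7470 / (1+0.028)^6 = 436,912.7470 / 1.180208 = 370,199.6702

R$370,199.67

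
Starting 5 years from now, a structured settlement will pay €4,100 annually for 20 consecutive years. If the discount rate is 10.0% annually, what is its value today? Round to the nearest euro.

PV at t=4 (ordinary 20-year annuity): 4100 × a(20|0.1) = 4100 × 8.513564 = 34,905.6113
Discount back 4 years: 34,905.6113 × (1+0.1)^(−4) = 34,905.6113 × 0.683013 = 23,841.0022

€23,841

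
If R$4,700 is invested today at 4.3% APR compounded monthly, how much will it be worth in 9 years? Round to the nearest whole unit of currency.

R$6,916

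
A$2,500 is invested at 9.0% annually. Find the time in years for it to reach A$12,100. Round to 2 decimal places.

n = ln(12100/2500) / ln(1+0.09) = ln(4.84000) / 0.086178 = 18.2984 years

18.30 years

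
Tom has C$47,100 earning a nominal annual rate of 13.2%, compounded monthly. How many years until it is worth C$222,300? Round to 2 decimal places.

Periodic rate i = 0.132/12 = 0.011.
(1+i)^n = 222300/47100 = 4.71975, so n = ln 4.71975 / ln 1.011 = 141.8431 months
= 141.8431/12 years

11.82 years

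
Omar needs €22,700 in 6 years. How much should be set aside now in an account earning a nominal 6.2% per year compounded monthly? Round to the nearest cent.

With 12 periods per year: i = 0.00516667, n = 72.
PV = FV·(1+i)^(−n) = 22,700 × 0.690015 = 15,663.3349

€15,663.33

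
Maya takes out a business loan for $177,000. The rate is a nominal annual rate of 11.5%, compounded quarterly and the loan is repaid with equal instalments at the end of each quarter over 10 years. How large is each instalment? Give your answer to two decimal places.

$7,503.48

i = 0.115/4 = 0.02875 per quarter; n = 10·4 = 40.
PMT = 177000 / ( [1 − (1+0.02875)^(−40)] / 0.02875 ) = 177000 / 23.589049 = 7,503.4818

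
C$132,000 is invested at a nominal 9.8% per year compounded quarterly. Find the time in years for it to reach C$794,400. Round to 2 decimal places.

18.54 years

Periodic rate i = 0.098/4 = 0.0245.
(1+i)^n = 794400/132000 = 6.01818, so n = ln 6.01818 / ln 1.0245 = 74.1503 quarters
= 74.1503/4 years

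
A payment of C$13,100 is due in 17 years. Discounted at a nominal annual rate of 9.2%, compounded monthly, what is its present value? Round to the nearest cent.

C$2,758.20

i = 0.092/12 = 0.00766667 per month; n = 17·12 = 204.
PV = 13,100 / (1 + 0.00766667)^204 = 13,100 / 4.749480 = 2,758.1967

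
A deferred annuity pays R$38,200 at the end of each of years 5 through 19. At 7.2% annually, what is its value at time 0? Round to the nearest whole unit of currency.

Value one period before first payment (t=4): 38200 × [1 − (1+0.072)^(−15)] / 0.072 = 38200 × 8.993967 = 343,569.5578
Discount back 4 years: 343,569.5578 × (1+0.072)^(−4) = 343,569.5578 × 0.757218 = 260,157.0111

R$260,157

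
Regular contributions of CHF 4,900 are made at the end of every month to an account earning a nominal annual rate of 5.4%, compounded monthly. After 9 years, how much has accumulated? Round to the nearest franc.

With 12 periods per year: i = 0.0045, n = 108.
FV = PMT · [(1+i)^n − 1] / i = 4900 · 138.672992 = 679,497.6622

CHF 679,498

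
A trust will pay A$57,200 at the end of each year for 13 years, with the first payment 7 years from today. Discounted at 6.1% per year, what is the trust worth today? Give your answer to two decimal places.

Value one period before first payment (t=6): 57200 × [1 − (1+0.061)^(−13)] / 0.061 = 57200 × 8.801198 = 503,428.5440
PV₀ = 503,428.5440 / (1+0.061)^6 = 503,428.5440 / 1.426567 = 352,895.0224

A$352,895.02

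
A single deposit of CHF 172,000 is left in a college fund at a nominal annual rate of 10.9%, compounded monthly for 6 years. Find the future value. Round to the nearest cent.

CHF 329,818.36

With 12 periods per year: i = 0.00908333, n = 72.
FV = PV·(1+i)^n = 172,000 × 1.917549 = 329,818.3643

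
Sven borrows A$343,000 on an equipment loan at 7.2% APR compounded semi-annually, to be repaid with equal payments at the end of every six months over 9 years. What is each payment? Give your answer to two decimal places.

A$26,221.22

Periodic rate i = 0.072/2 = 0.036; n = 9 × 2 = 18 periods.
Annuity-PV factor = 13.081008; PMT = 343000 / 13.081008 = 26,221.2216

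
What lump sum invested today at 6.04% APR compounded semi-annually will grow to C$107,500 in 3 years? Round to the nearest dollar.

C$89,925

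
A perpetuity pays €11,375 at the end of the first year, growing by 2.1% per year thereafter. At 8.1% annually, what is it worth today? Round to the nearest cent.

€189,583.33

PV = PMT / (i − g) = 11375 / (0.081 − 0.021) = 11375 / 0.060000 = 189,583.3333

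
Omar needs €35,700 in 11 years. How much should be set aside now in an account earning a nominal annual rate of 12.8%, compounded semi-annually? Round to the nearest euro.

i = 0.128/2 = 0.064 per half-year; n = 11·2 = 22.
PV = 35,700 / (1 + 0.064)^22 = 35,700 / 3.914856 = 9,119.1089

€9,119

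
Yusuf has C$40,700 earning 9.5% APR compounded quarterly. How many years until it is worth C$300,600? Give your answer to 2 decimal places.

Periodic rate i = 0.095/4 = 0.02375.
n = ln(300600/40700) / ln(1+0.02375) = ln(7.38575) / 0.023472 = 85.1875 quarters
= 85.1875/4 years

21.30 years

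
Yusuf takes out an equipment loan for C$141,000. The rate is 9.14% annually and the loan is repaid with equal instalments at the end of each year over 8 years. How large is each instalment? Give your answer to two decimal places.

C$25,607.79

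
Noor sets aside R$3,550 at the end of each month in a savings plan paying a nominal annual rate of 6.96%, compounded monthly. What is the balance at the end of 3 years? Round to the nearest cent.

R$141,666.73

i = 0.0696/12 = 0.0058 per month; n = 3·12 = 36.
FV = PMT · [(1+i)^n − 1] / i = 3550 · 39.906122 = 141,666.7345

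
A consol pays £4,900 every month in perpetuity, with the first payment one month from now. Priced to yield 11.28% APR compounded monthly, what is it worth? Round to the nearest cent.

£521,276.60

Periodic rate i = 0.1128/12 = 0.0094.
PV = C/r = 4900/0.0094 = 521,276.5957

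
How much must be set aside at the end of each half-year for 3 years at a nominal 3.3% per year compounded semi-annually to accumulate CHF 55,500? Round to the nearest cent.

With 2 periods per year: i = 0.0165, n = 6.
PMT = 55500 / ( [(1+0.0165)^6 − 1] / 0.0165 ) = 55500 / 6.253013 = 8,875.7214

CHF 8,875.72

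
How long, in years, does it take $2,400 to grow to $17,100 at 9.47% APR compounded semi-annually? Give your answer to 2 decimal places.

21.22 years

Periodic rate i = 0.0947/2 = 0.04735.
(1+i)^n = 17100/2400 = 7.12500, so n = ln 7.12500 / ln 1.04735 = 42.4443 half-years
= 42.4443/2 years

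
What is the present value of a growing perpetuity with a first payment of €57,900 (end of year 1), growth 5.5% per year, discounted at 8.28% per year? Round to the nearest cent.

€2,082,733.81

PV = D₁/(r − g) = 57900/(0.0828 − 0.055) = 2,082,733.8129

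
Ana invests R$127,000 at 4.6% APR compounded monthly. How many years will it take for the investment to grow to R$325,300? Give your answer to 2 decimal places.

Periodic rate i = 0.046/12 = 0.00383333.
n = ln(325300/127000) / ln(1+0.00383333) = ln(2.56142) / 0.003826 = 245.8337 months
= 245.8337/12 years

20.49 years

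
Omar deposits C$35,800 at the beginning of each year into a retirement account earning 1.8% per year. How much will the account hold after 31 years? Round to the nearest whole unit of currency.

C$1,495,285

FV = 35800 × [(1+0.018)^31 − 1] / 0.018 × (1+i) = 35800 × 41.767732 = 1,495,284.8028
(annuity-due: payments at period start, so ×(1+i).)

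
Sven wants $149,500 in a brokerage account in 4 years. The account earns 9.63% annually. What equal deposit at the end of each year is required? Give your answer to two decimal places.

$32,388.84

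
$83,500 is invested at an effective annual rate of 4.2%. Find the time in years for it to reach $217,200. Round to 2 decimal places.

n = ln(217200/83500) / ln(1+0.042) = ln(2.60120) / 0.041142 = 23.2359 years

23.24 years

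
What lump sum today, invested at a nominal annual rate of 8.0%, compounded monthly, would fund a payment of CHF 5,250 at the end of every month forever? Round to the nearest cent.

Periodic rate i = 0.08/12 = 0.00666667.
PV = PMT / i = 5250 / 0.00666667 = 787,500.0000

CHF 787,500.00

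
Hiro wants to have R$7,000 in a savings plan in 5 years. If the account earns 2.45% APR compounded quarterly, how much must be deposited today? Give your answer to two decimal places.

Periodic rate i = 0.0245/4 = 0.006125; n = 5 × 4 = 20 periods.
Discount factor = (1+0.006125)^(−20) = 0.885037; PV = 7,000 × 0.885037 = 6,195.2556

R$6,195.26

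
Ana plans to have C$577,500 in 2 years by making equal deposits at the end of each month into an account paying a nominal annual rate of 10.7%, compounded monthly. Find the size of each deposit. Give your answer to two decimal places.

i = 0.107/12 = 0.00891667 per month; n = 2·12 = 24.
PMT = 577500 / ( [(1+0.00891667)^24 − 1] / 0.00891667 ) = 577500 / 26.629732 = 21,686.2869

C$21,686.29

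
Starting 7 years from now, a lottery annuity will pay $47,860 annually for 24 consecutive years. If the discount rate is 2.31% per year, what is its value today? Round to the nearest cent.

$762,276.32

PV at t=6 (ordinary 24-year annuity): 47860 × a(24|0.0231) = 47860 × 18.266201 = 874,220.3969
Discount back 6 years: 874,220.3969 × (1+0.0231)^(−6) = 874,220.3969 × 0.871950 = 762,276.3171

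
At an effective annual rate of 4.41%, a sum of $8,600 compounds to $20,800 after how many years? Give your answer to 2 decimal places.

n = ln(20800/8600) / ln(1+0.0441) = ln(2.41860) / 0.043155 = 20.4654 years

20.47 years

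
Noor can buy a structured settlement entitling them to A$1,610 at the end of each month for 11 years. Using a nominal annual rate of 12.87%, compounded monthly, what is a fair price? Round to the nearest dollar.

A$113,399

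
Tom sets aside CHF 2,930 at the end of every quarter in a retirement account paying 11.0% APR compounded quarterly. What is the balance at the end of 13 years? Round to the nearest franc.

i = 0.11/4 = 0.0275 per quarter; n = 13·4 = 52.
FV = PMT · [(1+i)^n − 1] / i = 2930 · 112.683108 = 330,161.5070

CHF 330,162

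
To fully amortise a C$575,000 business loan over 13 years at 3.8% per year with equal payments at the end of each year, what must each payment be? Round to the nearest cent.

C$56,870.31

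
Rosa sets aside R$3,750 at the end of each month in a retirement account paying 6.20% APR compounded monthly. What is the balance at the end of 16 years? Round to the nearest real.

R$1,226,427

i = 0.062/12 = 0.00516667 per month; n = 16·12 = 192.
FV = 3750 × [(1+0.00516667)^192 − 1] / 0.00516667 = 3750 × 327.047280 = 1,226,427.3007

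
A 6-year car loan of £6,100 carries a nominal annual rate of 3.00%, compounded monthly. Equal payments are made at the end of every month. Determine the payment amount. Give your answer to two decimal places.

Periodic rate i = 0.03/12 = 0.0025; n = 6 × 12 = 72 periods.
PMT = 6100 / ( [1 − (1+0.0025)^(−72)] / 0.0025 ) = 6100 / 65.816858 = 92.6814

£92.68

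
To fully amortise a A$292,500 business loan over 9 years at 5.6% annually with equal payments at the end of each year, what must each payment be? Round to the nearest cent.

Annuity-PV factor = 6.921692; PMT = 292500 / 6.921692 = 42,258.4560

A$42,258.46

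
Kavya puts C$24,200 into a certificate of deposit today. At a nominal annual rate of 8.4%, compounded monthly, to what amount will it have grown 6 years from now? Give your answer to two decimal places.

Periodic rate i = 0.084/12 = 0.007; n = 6 × 12 = 72 periods.
FV = 24,200 × (1 + 0.007)^72 = 39,988.6963

C$39,988.70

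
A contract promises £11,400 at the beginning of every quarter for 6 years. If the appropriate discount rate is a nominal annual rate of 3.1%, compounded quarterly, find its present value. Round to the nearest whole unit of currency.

£250,714

i = 0.031/4 = 0.00775 per quarter; n = 6·4 = 24.
PV = PMT · [1 − (1+i)^(−n)] / i × (1+i) = 11400 · 21.992466 = 250,714.1100
(Beginning-of-period payments → annuity-due factor ×(1+i).)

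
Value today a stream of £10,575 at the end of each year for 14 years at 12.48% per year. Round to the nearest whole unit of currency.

£68,405

PV = 10575 × [1 − (1+0.1248)^(−14)] / 0.1248 = 10575 × 6.468523 = 68,404.6256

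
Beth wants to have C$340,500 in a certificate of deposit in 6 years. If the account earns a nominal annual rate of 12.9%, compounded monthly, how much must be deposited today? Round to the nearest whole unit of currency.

i = 0.129/12 = 0.01075 per month; n = 6·12 = 72.
PV = 340,500 / (1 + 0.01075)^72 = 340,500 / 2.159484 = 157,676.5525

C$157,677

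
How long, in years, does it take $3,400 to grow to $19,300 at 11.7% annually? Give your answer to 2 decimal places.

(1+i)^n = 19300/3400 = 5.67647, so n = ln 5.67647 / ln 1.117 = 15.6926 years

15.69 years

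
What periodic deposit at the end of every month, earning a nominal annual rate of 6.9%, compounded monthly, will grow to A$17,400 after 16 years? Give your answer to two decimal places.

Periodic rate i = 0.069/12 = 0.00575; n = 16 × 12 = 192 periods.
FV-annuity factor = 348.988681; PMT = 17400 / 348.988681 = 49.8584

A$49.86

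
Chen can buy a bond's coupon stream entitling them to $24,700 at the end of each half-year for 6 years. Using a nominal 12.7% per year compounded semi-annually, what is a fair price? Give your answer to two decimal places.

$203,164.58

i = 0.127/2 = 0.0635 per half-year; n = 6·2 = 12.
PV = PMT · [1 − (1+i)^(−n)] / i = 24700 · 8.225286 = 203,164.5751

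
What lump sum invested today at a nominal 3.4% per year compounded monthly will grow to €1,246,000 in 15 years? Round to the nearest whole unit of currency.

Periodic rate i = 0.034/12 = 0.00283333; n = 15 × 12 = 180 periods.
PV = 1,246,000 / (1 + 0.00283333)^180 = 1,246,000 / 1.664091 = 748,757.2540

€748,757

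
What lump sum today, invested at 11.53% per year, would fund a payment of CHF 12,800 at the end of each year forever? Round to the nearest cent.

CHF 111,014.74

PV = C/r = 12800/0.1153 = 111,014.7441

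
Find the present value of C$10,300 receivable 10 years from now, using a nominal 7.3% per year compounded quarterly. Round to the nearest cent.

C$4,996.44

Periodic rate i = 0.073/4 = 0.01825; n = 10 × 4 = 40 periods.
Discount factor = (1+0.01825)^(−40) = 0.485091; PV = 10,300 × 0.485091 = 4,996.4377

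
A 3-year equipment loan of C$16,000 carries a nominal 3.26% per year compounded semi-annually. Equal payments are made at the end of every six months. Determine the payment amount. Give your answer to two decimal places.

C$2,820.85

Periodic rate i = 0.0326/2 = 0.0163; n = 3 × 2 = 6 periods.
Annuity-PV factor = 5.672050; PMT = 16000 / 5.672050 = 2,820.8495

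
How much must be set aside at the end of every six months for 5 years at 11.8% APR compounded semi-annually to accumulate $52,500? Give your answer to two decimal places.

$4,001.81

With 2 periods per year: i = 0.059, n = 10.
FV-annuity factor = 13.119058; PMT = 52500 / 13.119058 = 4,001.8116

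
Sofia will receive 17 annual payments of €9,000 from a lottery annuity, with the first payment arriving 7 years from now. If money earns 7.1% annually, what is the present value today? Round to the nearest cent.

€57,822.46

PV at t=6 (ordinary 17-year annuity): 9000 × a(17|0.071) = 9000 × 9.695961 = 87,263.6501
PV₀ = 87,263.6501 / (1+0.071)^6 = 87,263.6501 / 1.509165 = 57,822.4581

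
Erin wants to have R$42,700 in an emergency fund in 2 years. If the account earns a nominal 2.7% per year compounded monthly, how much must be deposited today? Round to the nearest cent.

R$40,457.81

With 12 periods per year: i = 0.00225, n = 24.
PV = FV·(1+i)^(−n) = 42,700 × 0.947490 = 40,457.8050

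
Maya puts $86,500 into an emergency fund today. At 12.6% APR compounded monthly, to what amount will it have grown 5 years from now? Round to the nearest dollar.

Periodic rate i = 0.126/12 = 0.0105; n = 5 × 12 = 60 periods.
FV = PV·(1+i)^n = 86,500 × 1.871454 = 161,880.7391

$161,881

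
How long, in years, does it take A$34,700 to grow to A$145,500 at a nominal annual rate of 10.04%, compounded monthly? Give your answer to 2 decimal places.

14.34 years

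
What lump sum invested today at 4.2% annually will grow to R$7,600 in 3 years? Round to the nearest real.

PV = 7,600 / (1 + 0.042)^3 = 7,600 / 1.131366 = 6,717.5427

R$6,718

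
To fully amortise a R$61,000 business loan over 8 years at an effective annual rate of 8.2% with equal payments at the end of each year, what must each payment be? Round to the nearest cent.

Annuity-PV factor = 5.703278; PMT = 61000 / 5.703278 = 10,695.6032

R$10,695.60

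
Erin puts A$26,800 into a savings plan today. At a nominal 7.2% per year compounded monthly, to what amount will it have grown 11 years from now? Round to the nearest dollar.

Periodic rate i = 0.072/12 = 0.006; n = 11 × 12 = 132 periods.
26,800 × (1+0.006)^132 = 26,800 × 2.202589 = 59,029.3837

A$59,029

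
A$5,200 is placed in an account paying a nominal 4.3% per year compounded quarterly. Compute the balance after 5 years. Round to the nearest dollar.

A$6,440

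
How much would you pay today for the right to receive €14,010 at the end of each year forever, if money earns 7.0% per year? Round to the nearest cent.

PV = C/r = 14010/0.07 = 200,142.8571

€200,142.86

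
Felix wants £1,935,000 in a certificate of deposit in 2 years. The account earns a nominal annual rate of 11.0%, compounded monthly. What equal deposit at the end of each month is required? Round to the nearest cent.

Periodic rate i = 0.11/12 = 0.00916667; n = 2 × 12 = 24 periods.
PMT = 1.935e+06 / ( [(1+0.00916667)^24 − 1] / 0.00916667 ) = 1.935e+06 / 26.708566 = 72,448.6669

£72,448.67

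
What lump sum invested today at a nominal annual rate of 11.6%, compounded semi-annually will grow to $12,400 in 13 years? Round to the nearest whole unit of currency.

With 2 periods per year: i = 0.058, n = 26.
PV = 12,400 / (1 + 0.058)^26 = 12,400 / 4.331391 = 2,862.8219

$2,863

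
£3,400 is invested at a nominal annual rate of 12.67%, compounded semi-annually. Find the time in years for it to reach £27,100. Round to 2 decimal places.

16.90 years

Periodic rate i = 0.1267/2 = 0.06335.
n = ln(27100/3400) / ln(1+0.06335) = ln(7.97059) / 0.061424 = 33.7938 half-years
= 33.7938/2 years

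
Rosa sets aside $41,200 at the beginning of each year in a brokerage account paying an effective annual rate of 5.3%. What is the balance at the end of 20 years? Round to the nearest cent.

$1,480,855.35

Accumulation factor s(20|0.053) × (1+i) = 35.943091; FV = 41200 × 35.943091 = 1,480,855.3511
Payments are at the start of each period, so multiply by (1+i).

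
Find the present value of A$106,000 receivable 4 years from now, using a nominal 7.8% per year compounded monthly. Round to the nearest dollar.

A$77,668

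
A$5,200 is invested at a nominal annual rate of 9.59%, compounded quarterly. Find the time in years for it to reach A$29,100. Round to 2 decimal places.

Periodic rate i = 0.0959/4 = 0.023975.
(1+i)^n = 29100/5200 = 5.59615, so n = ln 5.59615 / ln 1.02398 = 72.6858 quarters
= 72.6858/4 years

18.17 years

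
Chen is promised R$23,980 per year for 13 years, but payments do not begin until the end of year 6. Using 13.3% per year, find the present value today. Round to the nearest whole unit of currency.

R$77,523

Value one period before first payment (t=5): 23980 × [1 − (1+0.133)^(−13)] / 0.133 = 23980 × 6.035734 = 144,736.9068
Discount back 5 years: 144,736.9068 × (1+0.133)^(−5) = 144,736.9068 × 0.535612 = 77,522.8513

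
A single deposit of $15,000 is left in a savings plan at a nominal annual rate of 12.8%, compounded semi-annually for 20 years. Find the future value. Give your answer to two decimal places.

$179,372.71

With 2 periods per year: i = 0.064, n = 40.
FV = PV·(1+i)^n = 15,000 × 11.958181 = 179,372.7132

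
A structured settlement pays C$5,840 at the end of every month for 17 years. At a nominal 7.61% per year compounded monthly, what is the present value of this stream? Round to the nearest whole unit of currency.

C$667,301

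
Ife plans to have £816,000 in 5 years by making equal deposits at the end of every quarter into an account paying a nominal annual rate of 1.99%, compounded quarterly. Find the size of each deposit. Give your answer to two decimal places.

i = 0.0199/4 = 0.004975 per quarter; n = 5·4 = 20.
PMT = 816000 / ( [(1+0.004975)^20 − 1] / 0.004975 ) = 816000 / 20.974072 = 38,905.1779

£38,905.18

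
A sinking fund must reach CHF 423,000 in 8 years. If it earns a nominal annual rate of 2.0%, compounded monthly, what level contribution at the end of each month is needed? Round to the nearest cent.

CHF 4,066.81

With 12 periods per year: i = 0.00166667, n = 96.
FV-annuity factor = 104.012752; PMT = 423000 / 104.012752 = 4,066.8090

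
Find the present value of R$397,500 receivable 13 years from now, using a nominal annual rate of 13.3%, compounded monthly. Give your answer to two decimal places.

i = 0.133/12 = 0.0110833 per month; n = 13·12 = 156.
PV = FV·(1+i)^(−n) = 397,500 × 0.179158 = 71,215.1988

R$71,215.20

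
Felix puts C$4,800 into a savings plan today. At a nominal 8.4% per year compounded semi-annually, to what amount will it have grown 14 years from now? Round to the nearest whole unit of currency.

C$15,189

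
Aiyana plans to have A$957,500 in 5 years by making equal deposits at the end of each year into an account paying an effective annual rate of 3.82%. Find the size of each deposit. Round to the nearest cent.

A$177,417.54

PMT = 957500 / ( [(1+0.0382)^5 − 1] / 0.0382 ) = 957500 / 5.396873 = 177,417.5447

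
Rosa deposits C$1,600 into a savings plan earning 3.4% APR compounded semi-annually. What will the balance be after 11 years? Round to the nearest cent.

i = 0.034/2 = 0.017 per half-year; n = 11·2 = 22.
FV = 1,600 × (1 + 0.017)^22 = 2,318.3604

C$2,318.36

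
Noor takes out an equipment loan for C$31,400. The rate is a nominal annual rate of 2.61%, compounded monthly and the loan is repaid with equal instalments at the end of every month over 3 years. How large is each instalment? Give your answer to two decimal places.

C$907.76

Periodic rate i = 0.0261/12 = 0.002175; n = 3 × 12 = 36 periods.
PMT = 31400 / ( [1 − (1+0.002175)^(−36)] / 0.002175 ) = 31400 / 34.590526 = 907.7630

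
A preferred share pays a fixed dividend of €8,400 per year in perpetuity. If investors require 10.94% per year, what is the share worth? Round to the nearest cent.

€76,782.45

PV = C/r = 8400/0.1094 = 76,782.4497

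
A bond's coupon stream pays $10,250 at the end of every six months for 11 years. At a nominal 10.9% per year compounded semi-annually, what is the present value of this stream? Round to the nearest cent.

Periodic rate i = 0.109/2 = 0.0545; n = 11 × 2 = 22 periods.
Annuity factor a(22|0.0545) = 12.639379; PV = 10250 × 12.639379 = 129,553.6376

$129,553.64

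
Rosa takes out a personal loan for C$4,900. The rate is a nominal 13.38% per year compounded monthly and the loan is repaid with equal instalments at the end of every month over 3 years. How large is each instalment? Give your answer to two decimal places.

With 12 periods per year: i = 0.01115, n = 36.
Annuity-PV factor = 29.518313; PMT = 4900 / 29.518313 = 165.9986

C$166.00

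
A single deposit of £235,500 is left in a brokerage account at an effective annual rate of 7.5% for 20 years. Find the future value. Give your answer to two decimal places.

£1,000,368.93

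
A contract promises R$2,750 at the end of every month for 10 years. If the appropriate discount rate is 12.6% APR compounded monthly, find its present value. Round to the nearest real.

R$187,125

Periodic rate i = 0.126/12 = 0.0105; n = 10 × 12 = 120 periods.
PV = 2750 × [1 − (1+0.0105)^(−120)] / 0.0105 = 2750 × 68.045381 = 187,124.7978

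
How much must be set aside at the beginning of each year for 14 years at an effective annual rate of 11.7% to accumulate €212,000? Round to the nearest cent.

€5,990.26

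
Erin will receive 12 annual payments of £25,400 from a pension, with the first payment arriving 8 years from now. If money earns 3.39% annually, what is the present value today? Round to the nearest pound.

Value one period before first payment (t=7): 25400 × [1 − (1+0.0339)^(−12)] / 0.0339 = 25400 × 9.726194 = 247,045.3229
Discount back 7 years: 247,045.3229 × (1+0.0339)^(−7) = 247,045.3229 × 0.791863 = 195,626.1414

£195,626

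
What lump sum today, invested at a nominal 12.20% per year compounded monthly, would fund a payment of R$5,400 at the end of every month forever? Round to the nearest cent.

Periodic rate i = 0.122/12 = 0.0101667.
PV = PMT / i = 5400 / 0.0101667 = 531,147.5410

R$531,147.54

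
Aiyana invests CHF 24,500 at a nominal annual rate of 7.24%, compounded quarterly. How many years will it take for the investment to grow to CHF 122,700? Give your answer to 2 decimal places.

Periodic rate i = 0.0724/4 = 0.0181.
(1+i)^n = 122700/24500 = 5.00816, so n = ln 5.00816 / ln 1.0181 = 89.8125 quarters
= 89.8125/4 years

22.45 years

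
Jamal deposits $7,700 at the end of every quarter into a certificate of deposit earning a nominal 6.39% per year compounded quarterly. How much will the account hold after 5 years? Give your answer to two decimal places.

With 4 periods per year: i = 0.015975, n = 20.
FV = 7700 × [(1+0.015975)^20 − 1] / 0.015975 = 7700 × 23.346982 = 179,771.7640

$179,771.76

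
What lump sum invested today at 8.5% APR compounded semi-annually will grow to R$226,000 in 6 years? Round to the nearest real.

R$137,150

Periodic rate i = 0.085/2 = 0.0425; n = 6 × 2 = 12 periods.
PV = FV·(1+i)^(−n) = 226,000 × 0.606858 = 137,149.9569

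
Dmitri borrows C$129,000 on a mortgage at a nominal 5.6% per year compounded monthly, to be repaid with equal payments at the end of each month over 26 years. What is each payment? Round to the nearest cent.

Periodic rate i = 0.056/12 = 0.00466667; n = 26 × 12 = 312 periods.
Annuity-PV factor = 164.151834; PMT = 129000 / 164.151834 = 785.8578

C$785.86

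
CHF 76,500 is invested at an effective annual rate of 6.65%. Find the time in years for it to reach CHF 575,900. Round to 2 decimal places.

31.35 years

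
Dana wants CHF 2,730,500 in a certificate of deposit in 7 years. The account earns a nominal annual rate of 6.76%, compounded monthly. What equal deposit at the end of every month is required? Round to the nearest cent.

CHF 25,509.14

Periodic rate i = 0.0676/12 = 0.00563333; n = 7 × 12 = 84 periods.
PMT = 2.7305e+06 / ( [(1+0.00563333)^84 − 1] / 0.00563333 ) = 2.7305e+06 / 107.040073 = 25,509.1382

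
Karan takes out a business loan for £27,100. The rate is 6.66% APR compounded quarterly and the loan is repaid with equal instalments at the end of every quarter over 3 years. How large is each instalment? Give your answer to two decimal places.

£2,510.14

i = 0.0666/4 = 0.01665 per quarter; n = 3·4 = 12.
Annuity-PV factor = 10.796229; PMT = 27100 / 10.796229 = 2,510.1357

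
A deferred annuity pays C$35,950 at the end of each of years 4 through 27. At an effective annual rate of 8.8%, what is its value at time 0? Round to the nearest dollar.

Value one period before first payment (t=3): 35950 × [1 − (1+0.088)^(−24)] / 0.088 = 35950 × 9.862487 = 354,556.4160
PV₀ = 354,556.4160 / (1+0.088)^3 = 354,556.4160 / 1.287913 = 275,295.2149

C$275,295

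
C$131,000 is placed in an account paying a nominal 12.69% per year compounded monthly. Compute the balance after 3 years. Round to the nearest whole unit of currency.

C$191,311

Periodic rate i = 0.1269/12 = 0.010575; n = 3 × 12 = 36 periods.
FV = 131,000 × (1 + 0.010575)^36 = 191,310.6318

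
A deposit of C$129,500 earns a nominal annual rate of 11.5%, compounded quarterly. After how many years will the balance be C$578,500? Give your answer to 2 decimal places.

13.20 years

Periodic rate i = 0.115/4 = 0.02875.
(1+i)^n = 578500/129500 = 4.46718, so n = ln 4.46718 / ln 1.02875 = 52.8060 quarters
= 52.8060/4 years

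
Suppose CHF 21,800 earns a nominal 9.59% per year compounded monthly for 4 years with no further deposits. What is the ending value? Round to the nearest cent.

i = 0.0959/12 = 0.00799167 per month; n = 4·12 = 48.
21,800 × (1+0.00799167)^48 = 21,800 × 1.465322 = 31,944.0293

CHF 31,944.03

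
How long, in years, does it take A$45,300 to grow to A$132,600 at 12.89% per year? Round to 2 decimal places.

8.86 years

n = ln(132600/45300) / ln(1+0.1289) = ln(2.92715) / 0.121244 = 8.8584 years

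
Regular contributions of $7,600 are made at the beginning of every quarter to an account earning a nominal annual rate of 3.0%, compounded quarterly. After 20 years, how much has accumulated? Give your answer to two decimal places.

i = 0.03/4 = 0.0075 per quarter; n = 20·4 = 80.
FV = 7600 × [(1+0.0075)^80 − 1] / 0.0075 × (1+i) = 7600 × 109.890575 = 835,168.3677
(Beginning-of-period payments → annuity-due factor ×(1+i).)

$835,168.37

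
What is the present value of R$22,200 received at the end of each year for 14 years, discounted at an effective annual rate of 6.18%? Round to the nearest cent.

R$204,068.08

PV = PMT · [1 − (1+i)^(−n)] / i = 22200 · 9.192256 = 204,068.0760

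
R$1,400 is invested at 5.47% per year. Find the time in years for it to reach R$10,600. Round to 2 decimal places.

38.01 years

(1+i)^n = 10600/1400 = 7.57143, so n = ln 7.57143 / ln 1.0547 = 38.0120 years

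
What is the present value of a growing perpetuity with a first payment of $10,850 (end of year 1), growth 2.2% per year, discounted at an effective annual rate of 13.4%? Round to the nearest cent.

PV = D₁/(r − g) = 10850/(0.134 − 0.022) = 96,875.0000

$96,875.00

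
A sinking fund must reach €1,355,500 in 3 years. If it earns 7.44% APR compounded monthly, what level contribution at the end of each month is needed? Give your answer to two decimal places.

i = 0.0744/12 = 0.0062 per month; n = 3·12 = 36.
FV-annuity factor = 40.195076; PMT = 1.3555e+06 / 40.195076 = 33,723.0364

€33,723.04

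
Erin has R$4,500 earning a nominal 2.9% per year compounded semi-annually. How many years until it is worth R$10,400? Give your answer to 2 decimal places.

Periodic rate i = 0.029/2 = 0.0145.
(1+i)^n = 10400/4500 = 2.31111, so n = ln 2.31111 / ln 1.0145 = 58.1922 half-years
= 58.1922/2 years

29.10 years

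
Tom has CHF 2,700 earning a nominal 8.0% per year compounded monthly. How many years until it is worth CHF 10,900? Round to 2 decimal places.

17.50 years

Periodic rate i = 0.08/12 = 0.00666667.
n = ln(10900/2700) / ln(1+0.00666667) = ln(4.03704) / 0.006645 = 210.0236 months
= 210.0236/12 years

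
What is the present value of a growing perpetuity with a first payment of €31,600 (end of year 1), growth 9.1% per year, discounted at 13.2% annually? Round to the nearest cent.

PV = D₁/(r − g) = 31600/(0.132 − 0.091) = 770,731.7073

€770,731.71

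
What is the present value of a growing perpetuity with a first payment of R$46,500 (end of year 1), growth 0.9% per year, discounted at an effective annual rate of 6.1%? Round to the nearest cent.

R$894,230.77

PV = PMT / (i − g) = 46500 / (0.061 − 0.009) = 46500 / 0.052000 = 894,230.7692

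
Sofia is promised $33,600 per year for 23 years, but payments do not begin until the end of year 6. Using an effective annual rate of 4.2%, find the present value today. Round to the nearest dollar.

Value one period before first payment (t=5): 33600 × [1 − (1+0.042)^(−23)] / 0.042 = 33600 × 14.566945 = 489,449.3441
Discount back 5 years: 489,449.3441 × (1+0.042)^(−5) = 489,449.3441 × 0.814069 = 398,445.7108

$398,446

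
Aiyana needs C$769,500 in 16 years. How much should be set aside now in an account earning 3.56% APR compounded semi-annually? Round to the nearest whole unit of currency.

Periodic rate i = 0.0356/2 = 0.0178; n = 16 × 2 = 32 periods.
PV = FV·(1+i)^(−n) = 769,500 × 0.568593 = 437,532.5171

C$437,533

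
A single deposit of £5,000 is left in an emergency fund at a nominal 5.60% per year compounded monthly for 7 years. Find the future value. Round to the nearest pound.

i = 0.056/12 = 0.00466667 per month; n = 7·12 = 84.
5,000 × (1+0.00466667)^84 = 5,000 × 1.478589 = 7,392.9444

£7,393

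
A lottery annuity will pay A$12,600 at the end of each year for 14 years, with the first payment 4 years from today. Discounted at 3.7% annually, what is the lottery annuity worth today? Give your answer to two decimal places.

A$121,750.13

PV at t=3 (ordinary 14-year annuity): 12600 × a(14|0.037) = 12600 × 10.775443 = 135,770.5871
PV₀ = 135,770.5871 / (1+0.037)^3 = 135,770.5871 / 1.115158 = 121,750.1281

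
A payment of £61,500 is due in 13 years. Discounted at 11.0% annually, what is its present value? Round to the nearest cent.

PV = 61,500 / (1 + 0.11)^13 = 61,500 / 3.883280 = 15,837.1267

£15,837.13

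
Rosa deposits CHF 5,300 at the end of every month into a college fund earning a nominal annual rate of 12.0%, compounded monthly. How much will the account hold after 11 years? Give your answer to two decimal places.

i = 0.12/12 = 0.01 per month; n = 11·12 = 132.
Accumulation factor s(132|0.01) = 271.895856; FV = 5300 × 271.895856 = 1,441,048.0378

CHF 1,441,048.04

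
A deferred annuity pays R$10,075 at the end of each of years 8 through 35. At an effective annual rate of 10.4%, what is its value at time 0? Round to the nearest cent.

R$45,429.05

PV at t=7 (ordinary 28-year annuity): 10075 × a(28|0.104) = 10075 × 9.013057 = 90,806.5516
Discount back 7 years: 90,806.5516 × (1+0.104)^(−7) = 90,806.5516 × 0.500284 = 45,429.0516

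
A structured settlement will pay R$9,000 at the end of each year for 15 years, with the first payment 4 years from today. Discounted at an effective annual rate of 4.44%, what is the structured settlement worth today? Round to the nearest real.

R$85,196

Value one period before first payment (t=3): 9000 × [1 − (1+0.0444)^(−15)] / 0.0444 = 9000 × 10.783983 = 97,055.8431
PV₀ = 97,055.8431 / (1+0.0444)^3 = 97,055.8431 / 1.139202 = 85,196.3712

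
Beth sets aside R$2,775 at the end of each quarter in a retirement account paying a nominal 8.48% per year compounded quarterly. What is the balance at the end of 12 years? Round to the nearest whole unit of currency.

i = 0.0848/4 = 0.0212 per quarter; n = 12·4 = 48.
FV = PMT · [(1+i)^n − 1] / i = 2775 · 81.947012 = 227,402.9591

R$227,403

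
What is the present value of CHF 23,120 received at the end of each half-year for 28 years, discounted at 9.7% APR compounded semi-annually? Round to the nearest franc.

CHF 443,095

Periodic rate i = 0.097/2 = 0.0485; n = 28 × 2 = 56 periods.
PV = 23120 × [1 − (1+0.0485)^(−56)] / 0.0485 = 23120 × 19.165020 = 443,095.2693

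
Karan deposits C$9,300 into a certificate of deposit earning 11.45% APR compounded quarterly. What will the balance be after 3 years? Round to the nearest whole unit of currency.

With 4 periods per year: i = 0.028625, n = 12.
FV = 9,300 × (1 + 0.028625)^12 = 13,048.7182

C$13,049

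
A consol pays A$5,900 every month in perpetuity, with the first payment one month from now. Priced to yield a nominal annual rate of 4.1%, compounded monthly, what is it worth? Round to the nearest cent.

A$1,726,829.27

Periodic rate i = 0.041/12 = 0.00341667.
PV = C/r = 5900/0.00341667 = 1,726,829.2683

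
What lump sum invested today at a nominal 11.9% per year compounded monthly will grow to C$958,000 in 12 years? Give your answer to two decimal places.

C$231,338.46

With 12 periods per year: i = 0.00991667, n = 144.
Discount factor = (1+0.00991667)^(−144) = 0.241481; PV = 958,000 × 0.241481 = 231,338.4555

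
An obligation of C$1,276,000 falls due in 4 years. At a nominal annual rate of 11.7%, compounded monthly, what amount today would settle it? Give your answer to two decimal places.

C$800,912.93

With 12 periods per year: i = 0.00975, n = 48.
Discount factor = (1+0.00975)^(−48) = 0.627675; PV = 1,276,000 × 0.627675 = 800,912.9318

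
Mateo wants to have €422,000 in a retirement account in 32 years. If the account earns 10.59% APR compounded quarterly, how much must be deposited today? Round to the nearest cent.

€14,884.02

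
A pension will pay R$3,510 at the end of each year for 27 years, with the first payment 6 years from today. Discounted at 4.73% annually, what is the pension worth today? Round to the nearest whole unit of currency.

Value one period before first payment (t=5): 3510 × [1 − (1+0.0473)^(−27)] / 0.0473 = 3510 × 15.071225 = 52,899.9981
PV₀ = 52,899.9981 / (1+0.0473)^5 = 52,899.9981 / 1.259956 = 41,985.5782

R$41,986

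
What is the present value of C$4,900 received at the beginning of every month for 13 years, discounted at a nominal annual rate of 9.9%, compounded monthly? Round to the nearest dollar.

C$432,626

i = 0.099/12 = 0.00825 per month; n = 13·12 = 156.
PV = PMT · [1 − (1+i)^(−n)] / i × (1+i) = 4900 · 88.290992 = 432,625.8628
(Beginning-of-period payments → annuity-due factor ×(1+i).)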